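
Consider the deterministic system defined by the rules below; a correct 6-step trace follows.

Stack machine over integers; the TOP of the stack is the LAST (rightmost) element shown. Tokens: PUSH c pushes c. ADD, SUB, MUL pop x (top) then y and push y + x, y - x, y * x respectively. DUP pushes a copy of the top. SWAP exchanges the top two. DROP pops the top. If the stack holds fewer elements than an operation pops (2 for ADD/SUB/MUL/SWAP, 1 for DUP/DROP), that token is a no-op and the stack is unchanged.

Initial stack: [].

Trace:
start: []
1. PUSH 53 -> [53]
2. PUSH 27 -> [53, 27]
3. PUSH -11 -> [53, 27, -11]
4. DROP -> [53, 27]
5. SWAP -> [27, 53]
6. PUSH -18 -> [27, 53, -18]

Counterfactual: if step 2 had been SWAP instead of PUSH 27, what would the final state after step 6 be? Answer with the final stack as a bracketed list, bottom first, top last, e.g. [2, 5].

[53, -18]

(re-executing from step 2 with the substitution; state before step 2: [53])
2. SWAP -> [53]
3. PUSH -11 -> [53, -11]
4. DROP -> [53]
5. SWAP -> [53]
6. PUSH -18 -> [53, -18]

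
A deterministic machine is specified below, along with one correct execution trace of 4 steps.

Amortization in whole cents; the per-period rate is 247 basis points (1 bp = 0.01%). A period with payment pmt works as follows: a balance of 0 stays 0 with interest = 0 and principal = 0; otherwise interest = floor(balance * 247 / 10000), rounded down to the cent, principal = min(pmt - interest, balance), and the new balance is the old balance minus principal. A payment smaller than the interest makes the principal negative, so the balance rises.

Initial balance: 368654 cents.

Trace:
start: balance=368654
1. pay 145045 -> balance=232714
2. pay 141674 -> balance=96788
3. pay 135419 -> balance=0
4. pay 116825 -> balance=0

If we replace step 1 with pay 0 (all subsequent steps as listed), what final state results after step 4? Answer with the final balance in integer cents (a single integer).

(re-executing from step 1 with the substitution; state before step 1: balance=368654)
1. pay 0 -> balance=377759
2. pay 141674 -> balance=245415
3. pay 135419 -> balance=116057
4. pay 116825 -> balance=2098

2098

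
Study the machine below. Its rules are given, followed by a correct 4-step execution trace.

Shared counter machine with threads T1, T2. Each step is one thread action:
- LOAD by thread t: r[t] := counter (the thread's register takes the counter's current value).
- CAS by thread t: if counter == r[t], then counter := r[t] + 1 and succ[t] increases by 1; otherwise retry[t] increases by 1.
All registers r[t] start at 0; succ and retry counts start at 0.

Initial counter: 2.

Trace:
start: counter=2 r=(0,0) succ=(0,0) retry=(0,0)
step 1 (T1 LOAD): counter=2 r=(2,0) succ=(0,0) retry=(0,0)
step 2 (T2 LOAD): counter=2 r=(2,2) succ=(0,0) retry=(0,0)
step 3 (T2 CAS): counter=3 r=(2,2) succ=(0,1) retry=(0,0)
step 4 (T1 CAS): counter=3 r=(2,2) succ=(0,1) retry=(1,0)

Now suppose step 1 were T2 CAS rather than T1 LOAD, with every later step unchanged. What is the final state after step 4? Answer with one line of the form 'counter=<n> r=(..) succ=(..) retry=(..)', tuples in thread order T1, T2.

counter=3 r=(0,2) succ=(0,1) retry=(1,1)

(re-executing from step 1 with the substitution; state before step 1: counter=2 r=(0,0) succ=(0,0) retry=(0,0))
step 1 (T2 CAS): counter=2 r=(0,0) succ=(0,0) retry=(0,1)
step 2 (T2 LOAD): counter=2 r=(0,2) succ=(0,0) retry=(0,1)
step 3 (T2 CAS): counter=3 r=(0,2) succ=(0,1) retry=(0,1)
step 4 (T1 CAS): counter=3 r=(0,2) succ=(0,1) retry=(1,1)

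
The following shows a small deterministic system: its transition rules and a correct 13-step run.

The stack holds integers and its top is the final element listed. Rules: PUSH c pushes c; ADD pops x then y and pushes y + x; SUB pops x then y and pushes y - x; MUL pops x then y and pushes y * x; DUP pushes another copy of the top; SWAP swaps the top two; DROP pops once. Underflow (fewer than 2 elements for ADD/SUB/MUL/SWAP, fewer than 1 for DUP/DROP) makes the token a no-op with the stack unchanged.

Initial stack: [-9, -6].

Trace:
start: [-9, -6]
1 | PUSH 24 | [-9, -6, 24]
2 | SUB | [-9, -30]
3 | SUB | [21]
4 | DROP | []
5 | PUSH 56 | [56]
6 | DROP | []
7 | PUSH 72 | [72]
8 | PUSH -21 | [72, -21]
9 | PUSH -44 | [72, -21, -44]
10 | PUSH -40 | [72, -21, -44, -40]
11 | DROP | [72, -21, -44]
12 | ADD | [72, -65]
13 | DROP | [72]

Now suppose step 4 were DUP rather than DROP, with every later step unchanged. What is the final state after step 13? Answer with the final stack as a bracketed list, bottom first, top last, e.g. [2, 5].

[21, 21, 72]

(re-executing from step 4 with the substitution; state before step 4: [21])
4 | DUP | [21, 21]
5 | PUSH 56 | [21, 21, 56]
6 | DROP | [21, 21]
7 | PUSH 72 | [21, 21, 72]
8 | PUSH -21 | [21, 21, 72, -21]
9 | PUSH -44 | [21, 21, 72, -21, -44]
10 | PUSH -40 | [21, 21, 72, -21, -44, -40]
11 | DROP | [21, 21, 72, -21, -44]
12 | ADD | [21, 21, 72, -65]
13 | DROP | [21, 21, 72]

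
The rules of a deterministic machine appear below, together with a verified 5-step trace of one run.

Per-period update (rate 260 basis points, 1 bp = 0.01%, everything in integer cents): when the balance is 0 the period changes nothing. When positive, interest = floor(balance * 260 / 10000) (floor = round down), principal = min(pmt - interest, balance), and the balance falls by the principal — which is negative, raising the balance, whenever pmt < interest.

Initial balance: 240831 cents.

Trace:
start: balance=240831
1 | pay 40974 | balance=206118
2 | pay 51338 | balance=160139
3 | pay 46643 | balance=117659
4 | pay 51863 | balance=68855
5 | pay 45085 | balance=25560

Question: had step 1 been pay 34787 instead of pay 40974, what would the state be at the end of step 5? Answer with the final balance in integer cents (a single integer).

32414

(re-executing from step 1 with the substitution; state before step 1: balance=240831)
1 | pay 34787 | balance=212305
2 | pay 51338 | balance=166486
3 | pay 46643 | balance=124171
4 | pay 51863 | balance=75536
5 | pay 45085 | balance=32414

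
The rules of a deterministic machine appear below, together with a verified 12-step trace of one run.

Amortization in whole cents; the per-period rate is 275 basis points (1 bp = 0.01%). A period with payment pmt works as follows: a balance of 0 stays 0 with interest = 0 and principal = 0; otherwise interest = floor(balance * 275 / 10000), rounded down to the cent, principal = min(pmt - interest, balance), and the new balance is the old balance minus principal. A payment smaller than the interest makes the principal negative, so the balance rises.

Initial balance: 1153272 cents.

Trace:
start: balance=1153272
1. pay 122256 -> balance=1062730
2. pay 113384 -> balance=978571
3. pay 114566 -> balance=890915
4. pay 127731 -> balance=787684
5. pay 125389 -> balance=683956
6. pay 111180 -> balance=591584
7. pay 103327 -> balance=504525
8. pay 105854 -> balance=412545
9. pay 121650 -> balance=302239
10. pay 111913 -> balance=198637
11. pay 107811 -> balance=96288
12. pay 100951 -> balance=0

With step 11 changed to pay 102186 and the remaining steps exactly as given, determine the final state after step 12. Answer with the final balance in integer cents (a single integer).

(re-executing from step 11 with the substitution; state before step 11: balance=198637)
11. pay 102186 -> balance=101913
12. pay 100951 -> balance=3764

3764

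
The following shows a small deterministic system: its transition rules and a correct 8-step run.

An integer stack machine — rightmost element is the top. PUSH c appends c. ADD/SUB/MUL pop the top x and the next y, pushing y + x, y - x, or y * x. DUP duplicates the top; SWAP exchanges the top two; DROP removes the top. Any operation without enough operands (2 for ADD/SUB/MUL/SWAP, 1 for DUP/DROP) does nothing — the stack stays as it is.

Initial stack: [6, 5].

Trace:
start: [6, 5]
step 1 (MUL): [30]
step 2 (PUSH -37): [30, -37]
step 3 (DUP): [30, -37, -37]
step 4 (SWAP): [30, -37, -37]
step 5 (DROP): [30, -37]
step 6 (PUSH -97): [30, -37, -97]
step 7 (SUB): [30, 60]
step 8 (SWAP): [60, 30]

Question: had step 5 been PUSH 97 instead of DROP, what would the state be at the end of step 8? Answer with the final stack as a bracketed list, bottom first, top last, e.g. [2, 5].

[30, -37, 194, -37]

(re-executing from step 5 with the substitution; state before step 5: [30, -37, -37])
step 5 (PUSH 97): [30, -37, -37, 97]
step 6 (PUSH -97): [30, -37, -37, 97, -97]
step 7 (SUB): [30, -37, -37, 194]
step 8 (SWAP): [30, -37, 194, -37]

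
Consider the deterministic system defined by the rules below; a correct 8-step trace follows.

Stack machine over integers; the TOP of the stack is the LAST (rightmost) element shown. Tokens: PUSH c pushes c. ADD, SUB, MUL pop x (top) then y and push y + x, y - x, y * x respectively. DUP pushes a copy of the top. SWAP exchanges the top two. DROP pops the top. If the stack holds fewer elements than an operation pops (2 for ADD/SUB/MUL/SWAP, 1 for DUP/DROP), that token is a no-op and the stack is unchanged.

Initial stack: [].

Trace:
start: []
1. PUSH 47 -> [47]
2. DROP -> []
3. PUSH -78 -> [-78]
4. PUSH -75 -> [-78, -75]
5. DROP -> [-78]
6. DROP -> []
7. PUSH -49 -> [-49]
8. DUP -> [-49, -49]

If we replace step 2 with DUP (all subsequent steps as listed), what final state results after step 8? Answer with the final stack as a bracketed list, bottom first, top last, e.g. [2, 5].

(re-executing from step 2 with the substitution; state before step 2: [47])
2. DUP -> [47, 47]
3. PUSH -78 -> [47, 47, -78]
4. PUSH -75 -> [47, 47, -78, -75]
5. DROP -> [47, 47, -78]
6. DROP -> [47, 47]
7. PUSH -49 -> [47, 47, -49]
8. DUP -> [47, 47, -49, -49]

[47, 47, -49, -49]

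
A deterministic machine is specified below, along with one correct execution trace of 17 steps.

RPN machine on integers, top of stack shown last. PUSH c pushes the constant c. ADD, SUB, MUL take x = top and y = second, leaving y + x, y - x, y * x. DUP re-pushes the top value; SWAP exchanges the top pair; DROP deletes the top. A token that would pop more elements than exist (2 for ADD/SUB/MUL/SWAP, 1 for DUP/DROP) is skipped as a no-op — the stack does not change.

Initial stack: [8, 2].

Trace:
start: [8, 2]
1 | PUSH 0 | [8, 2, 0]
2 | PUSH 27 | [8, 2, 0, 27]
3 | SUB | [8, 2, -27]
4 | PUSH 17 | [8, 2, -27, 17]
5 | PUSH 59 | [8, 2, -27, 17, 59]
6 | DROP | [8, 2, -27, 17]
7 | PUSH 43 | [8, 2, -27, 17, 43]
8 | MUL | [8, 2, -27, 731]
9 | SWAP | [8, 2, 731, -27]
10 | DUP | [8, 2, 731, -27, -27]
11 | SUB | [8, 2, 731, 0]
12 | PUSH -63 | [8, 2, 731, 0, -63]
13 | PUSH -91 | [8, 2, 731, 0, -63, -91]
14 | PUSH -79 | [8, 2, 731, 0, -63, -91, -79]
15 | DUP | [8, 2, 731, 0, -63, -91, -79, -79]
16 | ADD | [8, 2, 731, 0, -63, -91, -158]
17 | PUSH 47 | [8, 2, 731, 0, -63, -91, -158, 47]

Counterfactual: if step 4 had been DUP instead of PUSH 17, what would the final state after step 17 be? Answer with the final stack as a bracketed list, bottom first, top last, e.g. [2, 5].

[8, 2, -1161, 0, -63, -91, -158, 47]

(re-executing from step 4 with the substitution; state before step 4: [8, 2, -27])
4 | DUP | [8, 2, -27, -27]
5 | PUSH 59 | [8, 2, -27, -27, 59]
6 | DROP | [8, 2, -27, -27]
7 | PUSH 43 | [8, 2, -27, -27, 43]
8 | MUL | [8, 2, -27, -1161]
9 | SWAP | [8, 2, -1161, -27]
10 | DUP | [8, 2, -1161, -27, -27]
11 | SUB | [8, 2, -1161, 0]
12 | PUSH -63 | [8, 2, -1161, 0, -63]
13 | PUSH -91 | [8, 2, -1161, 0, -63, -91]
14 | PUSH -79 | [8, 2, -1161, 0, -63, -91, -79]
15 | DUP | [8, 2, -1161, 0, -63, -91, -79, -79]
16 | ADD | [8, 2, -1161, 0, -63, -91, -158]
17 | PUSH 47 | [8, 2, -1161, 0, -63, -91, -158, 47]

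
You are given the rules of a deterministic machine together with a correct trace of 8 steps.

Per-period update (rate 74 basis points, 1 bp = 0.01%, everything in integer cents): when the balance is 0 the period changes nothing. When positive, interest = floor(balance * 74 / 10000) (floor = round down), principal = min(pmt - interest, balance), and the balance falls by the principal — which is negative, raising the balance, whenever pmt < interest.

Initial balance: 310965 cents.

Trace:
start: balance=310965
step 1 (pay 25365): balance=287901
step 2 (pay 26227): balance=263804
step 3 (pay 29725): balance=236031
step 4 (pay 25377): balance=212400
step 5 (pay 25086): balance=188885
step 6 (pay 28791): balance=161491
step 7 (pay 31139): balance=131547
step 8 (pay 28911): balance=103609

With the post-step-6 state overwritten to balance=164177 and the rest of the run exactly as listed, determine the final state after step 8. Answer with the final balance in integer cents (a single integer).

106334

state after step 6 := balance=164177
step 7 (pay 31139): balance=134252
step 8 (pay 28911): balance=106334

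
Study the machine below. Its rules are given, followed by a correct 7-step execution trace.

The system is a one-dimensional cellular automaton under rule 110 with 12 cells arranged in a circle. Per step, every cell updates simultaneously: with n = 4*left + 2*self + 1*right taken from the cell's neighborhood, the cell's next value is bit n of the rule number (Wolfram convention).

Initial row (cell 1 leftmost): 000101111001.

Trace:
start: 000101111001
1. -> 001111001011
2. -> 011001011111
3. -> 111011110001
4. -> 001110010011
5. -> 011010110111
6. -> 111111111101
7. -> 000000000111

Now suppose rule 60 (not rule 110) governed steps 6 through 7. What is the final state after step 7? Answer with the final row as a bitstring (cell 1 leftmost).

101100011010

(re-executing steps 6..7 under rule 60; state before step 6: 011010110111)
6. -> 110111101100
7. -> 101100011010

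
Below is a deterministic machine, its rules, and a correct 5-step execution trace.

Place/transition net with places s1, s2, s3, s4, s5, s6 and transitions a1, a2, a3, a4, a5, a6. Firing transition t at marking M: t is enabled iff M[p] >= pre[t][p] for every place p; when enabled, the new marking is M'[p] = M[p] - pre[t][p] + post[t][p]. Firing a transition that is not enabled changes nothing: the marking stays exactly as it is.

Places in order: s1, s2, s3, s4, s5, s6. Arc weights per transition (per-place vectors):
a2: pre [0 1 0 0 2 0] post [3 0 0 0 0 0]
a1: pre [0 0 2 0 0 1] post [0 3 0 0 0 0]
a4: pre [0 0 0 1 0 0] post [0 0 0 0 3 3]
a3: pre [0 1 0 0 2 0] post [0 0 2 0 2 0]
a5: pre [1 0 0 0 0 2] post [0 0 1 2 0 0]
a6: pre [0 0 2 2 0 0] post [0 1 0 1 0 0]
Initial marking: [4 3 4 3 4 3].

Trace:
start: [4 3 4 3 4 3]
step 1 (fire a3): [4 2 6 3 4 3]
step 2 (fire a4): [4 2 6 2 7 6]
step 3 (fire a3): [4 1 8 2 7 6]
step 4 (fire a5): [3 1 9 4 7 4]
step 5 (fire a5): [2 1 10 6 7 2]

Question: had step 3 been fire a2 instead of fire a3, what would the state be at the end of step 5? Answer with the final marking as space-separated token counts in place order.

5 1 8 6 5 2

(re-executing from step 3 with the substitution; state before step 3: [4 2 6 2 7 6])
step 3 (fire a2): [7 1 6 2 5 6]
step 4 (fire a5): [6 1 7 4 5 4]
step 5 (fire a5): [5 1 8 6 5 2]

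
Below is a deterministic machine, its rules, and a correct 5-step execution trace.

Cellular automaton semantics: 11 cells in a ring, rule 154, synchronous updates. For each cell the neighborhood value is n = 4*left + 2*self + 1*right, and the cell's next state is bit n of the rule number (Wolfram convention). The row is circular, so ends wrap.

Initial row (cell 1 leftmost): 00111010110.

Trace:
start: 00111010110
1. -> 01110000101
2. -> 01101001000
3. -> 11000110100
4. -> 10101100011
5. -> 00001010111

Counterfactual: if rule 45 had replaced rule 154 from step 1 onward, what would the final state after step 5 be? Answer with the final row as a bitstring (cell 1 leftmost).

(re-executing steps 1..5 under rule 45; state before step 1: 00111010110)
1. -> 10100111100
2. -> 11100100000
3. -> 10000101110
4. -> 10110111001
5. -> 01101100001

01101100001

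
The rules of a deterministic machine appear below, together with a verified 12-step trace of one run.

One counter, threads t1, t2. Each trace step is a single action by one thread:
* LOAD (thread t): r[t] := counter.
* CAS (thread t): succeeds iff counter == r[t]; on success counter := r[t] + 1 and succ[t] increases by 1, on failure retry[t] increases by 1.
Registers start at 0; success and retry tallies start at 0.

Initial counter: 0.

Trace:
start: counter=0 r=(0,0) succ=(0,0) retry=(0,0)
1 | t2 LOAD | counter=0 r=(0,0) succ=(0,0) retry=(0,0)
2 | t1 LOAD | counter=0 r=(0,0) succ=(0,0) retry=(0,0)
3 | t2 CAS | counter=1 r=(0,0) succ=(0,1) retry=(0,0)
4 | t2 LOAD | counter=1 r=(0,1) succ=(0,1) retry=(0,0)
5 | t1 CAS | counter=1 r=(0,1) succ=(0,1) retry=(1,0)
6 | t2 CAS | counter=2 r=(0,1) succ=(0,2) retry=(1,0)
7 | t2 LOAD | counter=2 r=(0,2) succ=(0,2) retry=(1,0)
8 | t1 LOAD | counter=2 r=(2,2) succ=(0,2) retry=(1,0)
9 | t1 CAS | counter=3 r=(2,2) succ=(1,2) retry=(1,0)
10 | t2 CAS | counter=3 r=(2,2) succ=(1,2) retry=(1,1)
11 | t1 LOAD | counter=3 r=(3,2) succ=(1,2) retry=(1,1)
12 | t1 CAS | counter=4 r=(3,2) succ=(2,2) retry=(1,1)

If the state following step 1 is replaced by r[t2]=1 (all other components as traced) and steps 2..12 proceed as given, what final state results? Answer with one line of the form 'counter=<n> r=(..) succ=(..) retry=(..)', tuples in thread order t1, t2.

state after step 1 := counter=0 r=(0,1) succ=(0,0) retry=(0,0)
2 | t1 LOAD | counter=0 r=(0,1) succ=(0,0) retry=(0,0)
3 | t2 CAS | counter=0 r=(0,1) succ=(0,0) retry=(0,1)
4 | t2 LOAD | counter=0 r=(0,0) succ=(0,0) retry=(0,1)
5 | t1 CAS | counter=1 r=(0,0) succ=(1,0) retry=(0,1)
6 | t2 CAS | counter=1 r=(0,0) succ=(1,0) retry=(0,2)
7 | t2 LOAD | counter=1 r=(0,1) succ=(1,0) retry=(0,2)
8 | t1 LOAD | counter=1 r=(1,1) succ=(1,0) retry=(0,2)
9 | t1 CAS | counter=2 r=(1,1) succ=(2,0) retry=(0,2)
10 | t2 CAS | counter=2 r=(1,1) succ=(2,0) retry=(0,3)
11 | t1 LOAD | counter=2 r=(2,1) succ=(2,0) retry=(0,3)
12 | t1 CAS | counter=3 r=(2,1) succ=(3,0) retry=(0,3)

counter=3 r=(2,1) succ=(3,0) retry=(0,3)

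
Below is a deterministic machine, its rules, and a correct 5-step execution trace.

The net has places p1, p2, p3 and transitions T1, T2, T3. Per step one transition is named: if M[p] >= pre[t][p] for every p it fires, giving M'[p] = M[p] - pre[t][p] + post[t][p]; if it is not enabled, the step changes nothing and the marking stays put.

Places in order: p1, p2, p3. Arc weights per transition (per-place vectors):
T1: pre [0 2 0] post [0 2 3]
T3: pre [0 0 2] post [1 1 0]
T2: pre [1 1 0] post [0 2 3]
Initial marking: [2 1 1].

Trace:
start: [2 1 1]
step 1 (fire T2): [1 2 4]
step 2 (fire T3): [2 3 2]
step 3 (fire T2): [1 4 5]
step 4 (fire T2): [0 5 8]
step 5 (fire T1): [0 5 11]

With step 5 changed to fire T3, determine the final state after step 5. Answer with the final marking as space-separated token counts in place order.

1 6 6

(re-executing from step 5 with the substitution; state before step 5: [0 5 8])
step 5 (fire T3): [1 6 6]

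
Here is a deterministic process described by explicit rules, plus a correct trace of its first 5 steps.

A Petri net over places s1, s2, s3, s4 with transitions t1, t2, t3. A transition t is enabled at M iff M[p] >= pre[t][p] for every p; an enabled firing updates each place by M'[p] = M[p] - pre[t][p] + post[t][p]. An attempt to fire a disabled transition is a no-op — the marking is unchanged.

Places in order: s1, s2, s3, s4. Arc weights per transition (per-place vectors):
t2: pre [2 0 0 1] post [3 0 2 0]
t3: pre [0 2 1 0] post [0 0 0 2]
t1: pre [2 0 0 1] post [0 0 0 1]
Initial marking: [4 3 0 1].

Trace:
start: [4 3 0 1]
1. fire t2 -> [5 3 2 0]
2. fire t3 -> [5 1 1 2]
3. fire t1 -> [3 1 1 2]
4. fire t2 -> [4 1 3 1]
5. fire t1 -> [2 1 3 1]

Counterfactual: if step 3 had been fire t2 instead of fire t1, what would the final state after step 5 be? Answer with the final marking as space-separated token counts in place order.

(re-executing from step 3 with the substitution; state before step 3: [5 1 1 2])
3. fire t2 -> [6 1 3 1]
4. fire t2 -> [7 1 5 0]
5. fire t1 -> [7 1 5 0]

7 1 5 0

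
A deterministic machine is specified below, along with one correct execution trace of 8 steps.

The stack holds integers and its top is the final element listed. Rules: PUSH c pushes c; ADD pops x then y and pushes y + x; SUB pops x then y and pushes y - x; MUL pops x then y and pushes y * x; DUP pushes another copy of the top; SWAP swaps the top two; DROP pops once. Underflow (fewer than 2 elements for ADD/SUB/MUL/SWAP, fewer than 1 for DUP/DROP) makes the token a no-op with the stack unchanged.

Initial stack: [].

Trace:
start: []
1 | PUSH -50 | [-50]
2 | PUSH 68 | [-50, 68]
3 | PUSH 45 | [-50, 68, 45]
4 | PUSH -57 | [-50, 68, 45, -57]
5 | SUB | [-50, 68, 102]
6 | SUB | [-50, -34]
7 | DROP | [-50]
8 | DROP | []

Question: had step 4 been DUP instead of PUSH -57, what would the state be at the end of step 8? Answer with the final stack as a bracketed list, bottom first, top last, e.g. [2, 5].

(re-executing from step 4 with the substitution; state before step 4: [-50, 68, 45])
4 | DUP | [-50, 68, 45, 45]
5 | SUB | [-50, 68, 0]
6 | SUB | [-50, 68]
7 | DROP | [-50]
8 | DROP | []

[]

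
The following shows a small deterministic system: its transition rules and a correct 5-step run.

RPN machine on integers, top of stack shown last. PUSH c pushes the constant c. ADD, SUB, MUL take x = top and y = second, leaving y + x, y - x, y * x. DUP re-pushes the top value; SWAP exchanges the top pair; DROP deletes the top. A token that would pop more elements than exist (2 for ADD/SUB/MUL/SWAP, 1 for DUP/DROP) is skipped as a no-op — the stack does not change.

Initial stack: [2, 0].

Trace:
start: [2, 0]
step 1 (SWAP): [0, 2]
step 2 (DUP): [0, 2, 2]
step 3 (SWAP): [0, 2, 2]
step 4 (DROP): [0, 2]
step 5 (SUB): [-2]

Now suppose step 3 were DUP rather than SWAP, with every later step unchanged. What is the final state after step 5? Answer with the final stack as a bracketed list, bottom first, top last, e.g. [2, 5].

(re-executing from step 3 with the substitution; state before step 3: [0, 2, 2])
step 3 (DUP): [0, 2, 2, 2]
step 4 (DROP): [0, 2, 2]
step 5 (SUB): [0, 0]

[0, 0]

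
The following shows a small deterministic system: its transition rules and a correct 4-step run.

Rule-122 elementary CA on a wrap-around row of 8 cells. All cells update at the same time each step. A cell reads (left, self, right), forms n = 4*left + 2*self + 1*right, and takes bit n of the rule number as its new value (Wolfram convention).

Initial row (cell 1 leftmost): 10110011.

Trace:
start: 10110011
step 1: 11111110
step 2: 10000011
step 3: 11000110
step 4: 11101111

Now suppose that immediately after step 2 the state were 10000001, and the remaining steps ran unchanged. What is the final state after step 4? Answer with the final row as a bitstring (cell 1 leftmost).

state after step 2 := 10000001
step 3: 11000011
step 4: 01100110

01100110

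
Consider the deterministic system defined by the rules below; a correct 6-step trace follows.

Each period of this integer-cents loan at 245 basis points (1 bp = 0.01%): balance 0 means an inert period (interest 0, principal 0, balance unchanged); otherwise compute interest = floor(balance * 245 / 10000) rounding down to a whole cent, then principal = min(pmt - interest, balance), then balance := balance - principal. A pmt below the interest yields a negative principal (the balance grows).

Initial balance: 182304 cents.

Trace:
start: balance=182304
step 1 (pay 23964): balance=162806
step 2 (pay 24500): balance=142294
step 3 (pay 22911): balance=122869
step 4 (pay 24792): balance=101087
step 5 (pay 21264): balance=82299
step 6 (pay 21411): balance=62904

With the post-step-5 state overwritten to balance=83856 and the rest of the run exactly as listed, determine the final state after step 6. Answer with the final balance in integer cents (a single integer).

64499

state after step 5 := balance=83856
step 6 (pay 21411): balance=64499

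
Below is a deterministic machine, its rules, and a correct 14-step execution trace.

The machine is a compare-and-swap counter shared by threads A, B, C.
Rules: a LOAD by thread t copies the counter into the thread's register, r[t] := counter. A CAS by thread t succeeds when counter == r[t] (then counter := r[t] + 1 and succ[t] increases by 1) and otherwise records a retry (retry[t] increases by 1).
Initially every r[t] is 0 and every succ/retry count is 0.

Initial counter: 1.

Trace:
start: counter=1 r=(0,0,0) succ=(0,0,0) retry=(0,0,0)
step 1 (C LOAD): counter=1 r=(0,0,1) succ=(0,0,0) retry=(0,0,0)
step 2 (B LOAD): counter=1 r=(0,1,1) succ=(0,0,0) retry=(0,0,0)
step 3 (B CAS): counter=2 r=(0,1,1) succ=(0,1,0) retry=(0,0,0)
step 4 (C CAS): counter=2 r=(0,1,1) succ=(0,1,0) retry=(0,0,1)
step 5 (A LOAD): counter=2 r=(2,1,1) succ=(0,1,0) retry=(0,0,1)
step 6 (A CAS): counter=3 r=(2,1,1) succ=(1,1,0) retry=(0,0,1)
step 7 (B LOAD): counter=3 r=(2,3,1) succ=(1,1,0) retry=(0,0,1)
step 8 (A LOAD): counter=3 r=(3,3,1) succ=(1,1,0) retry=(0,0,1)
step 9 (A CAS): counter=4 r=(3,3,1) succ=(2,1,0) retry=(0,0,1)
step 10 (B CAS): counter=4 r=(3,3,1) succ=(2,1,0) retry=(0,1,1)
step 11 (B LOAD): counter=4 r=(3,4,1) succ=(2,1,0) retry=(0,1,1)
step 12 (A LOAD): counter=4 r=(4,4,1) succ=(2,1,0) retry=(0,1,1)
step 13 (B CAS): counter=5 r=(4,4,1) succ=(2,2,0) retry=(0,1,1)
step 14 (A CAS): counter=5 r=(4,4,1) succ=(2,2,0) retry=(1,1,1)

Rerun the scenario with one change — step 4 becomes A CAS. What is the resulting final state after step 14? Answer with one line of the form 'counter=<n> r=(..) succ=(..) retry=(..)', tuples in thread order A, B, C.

counter=5 r=(4,4,1) succ=(2,2,0) retry=(2,1,0)

(re-executing from step 4 with the substitution; state before step 4: counter=2 r=(0,1,1) succ=(0,1,0) retry=(0,0,0))
step 4 (A CAS): counter=2 r=(0,1,1) succ=(0,1,0) retry=(1,0,0)
step 5 (A LOAD): counter=2 r=(2,1,1) succ=(0,1,0) retry=(1,0,0)
step 6 (A CAS): counter=3 r=(2,1,1) succ=(1,1,0) retry=(1,0,0)
step 7 (B LOAD): counter=3 r=(2,3,1) succ=(1,1,0) retry=(1,0,0)
step 8 (A LOAD): counter=3 r=(3,3,1) succ=(1,1,0) retry=(1,0,0)
step 9 (A CAS): counter=4 r=(3,3,1) succ=(2,1,0) retry=(1,0,0)
step 10 (B CAS): counter=4 r=(3,3,1) succ=(2,1,0) retry=(1,1,0)
step 11 (B LOAD): counter=4 r=(3,4,1) succ=(2,1,0) retry=(1,1,0)
step 12 (A LOAD): counter=4 r=(4,4,1) succ=(2,1,0) retry=(1,1,0)
step 13 (B CAS): counter=5 r=(4,4,1) succ=(2,2,0) retry=(1,1,0)
step 14 (A CAS): counter=5 r=(4,4,1) succ=(2,2,0) retry=(2,1,0)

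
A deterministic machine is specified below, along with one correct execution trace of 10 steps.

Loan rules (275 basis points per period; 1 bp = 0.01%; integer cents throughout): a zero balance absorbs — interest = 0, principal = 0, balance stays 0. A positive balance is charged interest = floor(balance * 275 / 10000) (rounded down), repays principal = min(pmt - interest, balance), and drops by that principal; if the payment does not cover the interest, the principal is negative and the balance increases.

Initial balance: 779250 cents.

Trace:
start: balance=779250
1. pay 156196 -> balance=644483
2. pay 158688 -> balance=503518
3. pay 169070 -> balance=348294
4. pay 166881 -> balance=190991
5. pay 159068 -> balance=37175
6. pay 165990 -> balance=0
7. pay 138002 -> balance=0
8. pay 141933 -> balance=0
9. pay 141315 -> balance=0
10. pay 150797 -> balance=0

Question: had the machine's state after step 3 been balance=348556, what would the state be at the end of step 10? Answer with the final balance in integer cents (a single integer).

state after step 3 := balance=348556
4. pay 166881 -> balance=191260
5. pay 159068 -> balance=37451
6. pay 165990 -> balance=0
7. pay 138002 -> balance=0
8. pay 141933 -> balance=0
9. pay 141315 -> balance=0
10. pay 150797 -> balance=0

0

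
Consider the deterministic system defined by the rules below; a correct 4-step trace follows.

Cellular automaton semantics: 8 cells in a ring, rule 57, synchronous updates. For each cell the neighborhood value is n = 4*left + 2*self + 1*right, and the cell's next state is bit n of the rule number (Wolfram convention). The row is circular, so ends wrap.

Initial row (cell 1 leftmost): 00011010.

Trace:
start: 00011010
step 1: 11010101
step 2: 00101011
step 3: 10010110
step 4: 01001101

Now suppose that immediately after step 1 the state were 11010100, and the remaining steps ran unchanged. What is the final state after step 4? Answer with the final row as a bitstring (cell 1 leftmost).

state after step 1 := 11010100
step 2: 10101010
step 3: 01010101
step 4: 10101010

10101010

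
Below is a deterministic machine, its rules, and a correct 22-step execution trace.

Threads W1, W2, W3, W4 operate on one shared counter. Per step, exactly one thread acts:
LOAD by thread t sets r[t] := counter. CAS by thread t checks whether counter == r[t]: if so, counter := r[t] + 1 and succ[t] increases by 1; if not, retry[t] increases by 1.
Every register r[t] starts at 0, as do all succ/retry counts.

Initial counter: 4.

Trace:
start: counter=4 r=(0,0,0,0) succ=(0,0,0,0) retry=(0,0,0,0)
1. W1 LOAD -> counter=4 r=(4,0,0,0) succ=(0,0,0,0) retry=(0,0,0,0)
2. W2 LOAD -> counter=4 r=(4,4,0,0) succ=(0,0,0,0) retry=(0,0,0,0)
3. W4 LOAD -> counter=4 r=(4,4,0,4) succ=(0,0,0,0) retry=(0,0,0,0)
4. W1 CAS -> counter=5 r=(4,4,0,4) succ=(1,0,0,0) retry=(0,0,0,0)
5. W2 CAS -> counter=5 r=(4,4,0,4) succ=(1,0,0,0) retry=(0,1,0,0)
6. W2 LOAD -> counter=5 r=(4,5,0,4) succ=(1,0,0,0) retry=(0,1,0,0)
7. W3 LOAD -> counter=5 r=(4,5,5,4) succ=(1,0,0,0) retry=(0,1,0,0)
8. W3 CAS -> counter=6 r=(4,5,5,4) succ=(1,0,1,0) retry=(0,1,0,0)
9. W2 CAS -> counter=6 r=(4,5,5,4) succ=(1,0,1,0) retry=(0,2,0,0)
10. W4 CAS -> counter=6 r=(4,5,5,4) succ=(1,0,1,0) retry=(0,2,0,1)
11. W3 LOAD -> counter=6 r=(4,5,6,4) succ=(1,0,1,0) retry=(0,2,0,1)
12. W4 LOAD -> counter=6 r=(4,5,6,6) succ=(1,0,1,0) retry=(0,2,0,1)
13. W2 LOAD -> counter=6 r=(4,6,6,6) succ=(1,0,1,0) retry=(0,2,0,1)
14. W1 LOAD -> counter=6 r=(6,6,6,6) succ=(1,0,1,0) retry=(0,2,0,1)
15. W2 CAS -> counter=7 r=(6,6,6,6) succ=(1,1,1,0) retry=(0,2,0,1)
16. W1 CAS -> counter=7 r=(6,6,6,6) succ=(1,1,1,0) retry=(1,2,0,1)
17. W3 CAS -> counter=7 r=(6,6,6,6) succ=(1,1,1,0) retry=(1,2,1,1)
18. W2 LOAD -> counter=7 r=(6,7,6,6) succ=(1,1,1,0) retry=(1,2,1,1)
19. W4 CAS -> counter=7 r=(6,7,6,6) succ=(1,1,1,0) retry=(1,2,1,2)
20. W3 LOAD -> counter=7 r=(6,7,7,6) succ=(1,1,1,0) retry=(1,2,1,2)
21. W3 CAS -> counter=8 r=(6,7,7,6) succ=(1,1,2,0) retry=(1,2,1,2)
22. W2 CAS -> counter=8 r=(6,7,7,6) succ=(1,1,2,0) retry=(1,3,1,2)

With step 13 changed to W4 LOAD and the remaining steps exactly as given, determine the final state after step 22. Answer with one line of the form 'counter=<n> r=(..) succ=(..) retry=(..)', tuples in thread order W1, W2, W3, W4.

(re-executing from step 13 with the substitution; state before step 13: counter=6 r=(4,5,6,6) succ=(1,0,1,0) retry=(0,2,0,1))
13. W4 LOAD -> counter=6 r=(4,5,6,6) succ=(1,0,1,0) retry=(0,2,0,1)
14. W1 LOAD -> counter=6 r=(6,5,6,6) succ=(1,0,1,0) retry=(0,2,0,1)
15. W2 CAS -> counter=6 r=(6,5,6,6) succ=(1,0,1,0) retry=(0,3,0,1)
16. W1 CAS -> counter=7 r=(6,5,6,6) succ=(2,0,1,0) retry=(0,3,0,1)
17. W3 CAS -> counter=7 r=(6,5,6,6) succ=(2,0,1,0) retry=(0,3,1,1)
18. W2 LOAD -> counter=7 r=(6,7,6,6) succ=(2,0,1,0) retry=(0,3,1,1)
19. W4 CAS -> counter=7 r=(6,7,6,6) succ=(2,0,1,0) retry=(0,3,1,2)
20. W3 LOAD -> counter=7 r=(6,7,7,6) succ=(2,0,1,0) retry=(0,3,1,2)
21. W3 CAS -> counter=8 r=(6,7,7,6) succ=(2,0,2,0) retry=(0,3,1,2)
22. W2 CAS -> counter=8 r=(6,7,7,6) succ=(2,0,2,0) retry=(0,4,1,2)

counter=8 r=(6,7,7,6) succ=(2,0,2,0) retry=(0,4,1,2)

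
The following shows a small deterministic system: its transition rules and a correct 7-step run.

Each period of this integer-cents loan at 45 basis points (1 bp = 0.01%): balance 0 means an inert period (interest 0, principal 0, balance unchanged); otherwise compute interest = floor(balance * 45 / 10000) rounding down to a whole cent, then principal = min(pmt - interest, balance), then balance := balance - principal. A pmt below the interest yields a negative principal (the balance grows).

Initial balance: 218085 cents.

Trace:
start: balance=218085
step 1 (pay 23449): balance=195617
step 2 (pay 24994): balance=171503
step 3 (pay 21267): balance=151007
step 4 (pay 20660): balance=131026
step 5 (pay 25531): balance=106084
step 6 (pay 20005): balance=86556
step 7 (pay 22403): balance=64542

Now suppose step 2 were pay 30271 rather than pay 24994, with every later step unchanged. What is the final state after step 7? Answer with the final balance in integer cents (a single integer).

(re-executing from step 2 with the substitution; state before step 2: balance=195617)
step 2 (pay 30271): balance=166226
step 3 (pay 21267): balance=145707
step 4 (pay 20660): balance=125702
step 5 (pay 25531): balance=100736
step 6 (pay 20005): balance=81184
step 7 (pay 22403): balance=59146

59146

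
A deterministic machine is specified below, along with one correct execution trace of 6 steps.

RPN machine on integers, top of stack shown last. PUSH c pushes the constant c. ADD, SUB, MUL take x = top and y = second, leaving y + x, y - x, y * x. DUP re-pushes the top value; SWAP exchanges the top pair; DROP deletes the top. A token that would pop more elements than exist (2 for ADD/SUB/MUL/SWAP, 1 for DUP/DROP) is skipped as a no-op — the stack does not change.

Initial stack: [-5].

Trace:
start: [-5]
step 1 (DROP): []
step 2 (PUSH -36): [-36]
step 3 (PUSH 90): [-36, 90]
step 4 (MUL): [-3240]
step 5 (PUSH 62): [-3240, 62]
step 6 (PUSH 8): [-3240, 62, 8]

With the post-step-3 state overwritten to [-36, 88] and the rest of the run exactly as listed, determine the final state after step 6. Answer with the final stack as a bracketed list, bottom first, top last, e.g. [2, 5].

[-3168, 62, 8]

state after step 3 := [-36, 88]
step 4 (MUL): [-3168]
step 5 (PUSH 62): [-3168, 62]
step 6 (PUSH 8): [-3168, 62, 8]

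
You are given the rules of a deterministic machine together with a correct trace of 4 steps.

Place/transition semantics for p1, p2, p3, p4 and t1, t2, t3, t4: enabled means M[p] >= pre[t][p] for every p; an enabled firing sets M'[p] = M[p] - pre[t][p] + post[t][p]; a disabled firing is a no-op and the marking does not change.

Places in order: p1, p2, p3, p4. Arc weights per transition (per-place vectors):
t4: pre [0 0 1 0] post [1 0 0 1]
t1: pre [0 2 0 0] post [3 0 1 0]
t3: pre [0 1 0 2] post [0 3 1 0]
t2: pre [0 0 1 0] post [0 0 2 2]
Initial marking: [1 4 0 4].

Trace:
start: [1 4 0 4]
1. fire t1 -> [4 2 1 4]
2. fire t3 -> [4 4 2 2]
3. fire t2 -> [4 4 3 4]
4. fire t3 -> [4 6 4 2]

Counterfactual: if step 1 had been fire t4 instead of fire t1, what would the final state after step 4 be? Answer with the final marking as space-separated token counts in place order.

(re-executing from step 1 with the substitution; state before step 1: [1 4 0 4])
1. fire t4 -> [1 4 0 4]
2. fire t3 -> [1 6 1 2]
3. fire t2 -> [1 6 2 4]
4. fire t3 -> [1 8 3 2]

1 8 3 2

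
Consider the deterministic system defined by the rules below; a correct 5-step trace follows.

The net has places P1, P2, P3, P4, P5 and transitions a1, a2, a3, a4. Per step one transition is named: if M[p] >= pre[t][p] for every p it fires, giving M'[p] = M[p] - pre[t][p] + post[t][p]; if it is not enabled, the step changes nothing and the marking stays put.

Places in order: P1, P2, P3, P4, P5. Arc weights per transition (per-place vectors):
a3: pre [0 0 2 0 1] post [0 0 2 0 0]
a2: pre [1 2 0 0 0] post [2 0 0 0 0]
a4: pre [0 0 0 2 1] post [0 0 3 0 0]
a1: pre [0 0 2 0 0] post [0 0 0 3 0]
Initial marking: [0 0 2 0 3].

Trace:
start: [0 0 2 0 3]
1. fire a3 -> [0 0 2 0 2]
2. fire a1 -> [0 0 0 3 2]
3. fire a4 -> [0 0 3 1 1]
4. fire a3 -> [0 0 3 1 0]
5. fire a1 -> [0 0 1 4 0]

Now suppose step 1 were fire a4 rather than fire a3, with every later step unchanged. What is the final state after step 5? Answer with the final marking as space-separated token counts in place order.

0 0 1 4 1

(re-executing from step 1 with the substitution; state before step 1: [0 0 2 0 3])
1. fire a4 -> [0 0 2 0 3]
2. fire a1 -> [0 0 0 3 3]
3. fire a4 -> [0 0 3 1 2]
4. fire a3 -> [0 0 3 1 1]
5. fire a1 -> [0 0 1 4 1]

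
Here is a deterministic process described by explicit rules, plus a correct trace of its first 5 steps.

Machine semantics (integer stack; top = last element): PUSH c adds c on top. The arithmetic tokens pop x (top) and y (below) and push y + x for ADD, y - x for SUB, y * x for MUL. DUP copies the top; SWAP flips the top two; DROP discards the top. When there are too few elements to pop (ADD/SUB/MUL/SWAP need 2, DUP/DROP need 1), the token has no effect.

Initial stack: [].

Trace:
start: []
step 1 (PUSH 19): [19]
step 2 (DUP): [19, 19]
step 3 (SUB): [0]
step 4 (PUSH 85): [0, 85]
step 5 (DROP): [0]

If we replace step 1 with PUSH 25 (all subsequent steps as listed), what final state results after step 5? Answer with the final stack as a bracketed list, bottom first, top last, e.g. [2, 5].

(re-executing from step 1 with the substitution; state before step 1: [])
step 1 (PUSH 25): [25]
step 2 (DUP): [25, 25]
step 3 (SUB): [0]
step 4 (PUSH 85): [0, 85]
step 5 (DROP): [0]

[0]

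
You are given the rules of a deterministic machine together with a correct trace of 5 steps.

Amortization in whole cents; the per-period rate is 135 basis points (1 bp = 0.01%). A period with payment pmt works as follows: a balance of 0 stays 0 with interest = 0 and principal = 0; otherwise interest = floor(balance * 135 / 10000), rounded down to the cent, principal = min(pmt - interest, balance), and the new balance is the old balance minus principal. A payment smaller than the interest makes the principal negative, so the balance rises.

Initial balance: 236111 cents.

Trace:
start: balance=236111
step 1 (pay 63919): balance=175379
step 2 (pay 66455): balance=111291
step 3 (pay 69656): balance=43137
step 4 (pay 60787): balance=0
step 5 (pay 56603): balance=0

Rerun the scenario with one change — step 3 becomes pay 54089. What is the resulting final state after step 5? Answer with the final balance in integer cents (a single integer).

(re-executing from step 3 with the substitution; state before step 3: balance=111291)
step 3 (pay 54089): balance=58704
step 4 (pay 60787): balance=0
step 5 (pay 56603): balance=0

0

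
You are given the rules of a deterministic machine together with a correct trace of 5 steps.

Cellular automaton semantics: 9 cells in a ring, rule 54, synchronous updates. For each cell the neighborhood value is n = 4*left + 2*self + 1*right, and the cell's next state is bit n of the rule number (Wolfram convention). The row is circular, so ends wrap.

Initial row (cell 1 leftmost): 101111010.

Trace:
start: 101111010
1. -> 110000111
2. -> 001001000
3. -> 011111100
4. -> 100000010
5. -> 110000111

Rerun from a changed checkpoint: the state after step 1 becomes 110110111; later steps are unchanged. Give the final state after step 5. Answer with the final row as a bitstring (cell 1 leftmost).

state after step 1 := 110110111
2. -> 001001000
3. -> 011111100
4. -> 100000010
5. -> 110000111

110000111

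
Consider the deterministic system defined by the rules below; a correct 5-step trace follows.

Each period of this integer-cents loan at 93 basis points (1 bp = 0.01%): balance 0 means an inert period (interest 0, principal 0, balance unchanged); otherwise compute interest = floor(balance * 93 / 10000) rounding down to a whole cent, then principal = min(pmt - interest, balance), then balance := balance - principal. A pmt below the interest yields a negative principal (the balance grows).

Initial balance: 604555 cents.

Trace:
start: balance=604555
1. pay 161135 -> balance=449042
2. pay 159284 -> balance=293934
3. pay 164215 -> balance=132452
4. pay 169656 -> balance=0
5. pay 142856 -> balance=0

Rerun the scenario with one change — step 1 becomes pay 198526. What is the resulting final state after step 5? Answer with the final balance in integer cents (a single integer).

(re-executing from step 1 with the substitution; state before step 1: balance=604555)
1. pay 198526 -> balance=411651
2. pay 159284 -> balance=256195
3. pay 164215 -> balance=94362
4. pay 169656 -> balance=0
5. pay 142856 -> balance=0

0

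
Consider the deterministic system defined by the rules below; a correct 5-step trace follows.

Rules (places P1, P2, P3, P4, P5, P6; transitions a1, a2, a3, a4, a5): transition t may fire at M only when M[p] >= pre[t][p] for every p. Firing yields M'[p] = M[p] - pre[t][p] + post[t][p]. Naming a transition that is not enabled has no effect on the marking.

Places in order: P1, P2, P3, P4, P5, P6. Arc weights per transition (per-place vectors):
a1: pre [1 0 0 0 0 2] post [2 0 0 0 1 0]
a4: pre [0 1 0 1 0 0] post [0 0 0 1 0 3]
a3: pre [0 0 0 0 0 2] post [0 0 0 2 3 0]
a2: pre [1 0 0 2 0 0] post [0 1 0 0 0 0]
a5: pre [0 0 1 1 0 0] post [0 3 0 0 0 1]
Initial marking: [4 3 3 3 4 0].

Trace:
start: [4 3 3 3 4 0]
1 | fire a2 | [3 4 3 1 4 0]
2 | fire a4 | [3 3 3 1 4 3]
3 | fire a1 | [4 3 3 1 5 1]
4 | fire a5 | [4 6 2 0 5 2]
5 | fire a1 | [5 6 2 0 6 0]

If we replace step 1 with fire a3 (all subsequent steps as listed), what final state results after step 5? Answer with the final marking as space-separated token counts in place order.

6 5 2 2 6 0

(re-executing from step 1 with the substitution; state before step 1: [4 3 3 3 4 0])
1 | fire a3 | [4 3 3 3 4 0]
2 | fire a4 | [4 2 3 3 4 3]
3 | fire a1 | [5 2 3 3 5 1]
4 | fire a5 | [5 5 2 2 5 2]
5 | fire a1 | [6 5 2 2 6 0]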